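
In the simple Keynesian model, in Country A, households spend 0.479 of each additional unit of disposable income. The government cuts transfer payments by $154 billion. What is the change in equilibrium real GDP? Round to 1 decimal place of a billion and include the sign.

The transfer change shifts disposable income by −$154 billion, so first-round consumption changes by c·ΔTR = 0.479 × (−$154 billion) = −$73.766 billion.
Expenditure multiplier = 1/(1 − MPC) = 1/(1 − 0.479) = 1/0.521 ≈ 1.919.
The transfer multiplier is c × k ≈ 0.919, so ΔY = k × (c·ΔTR) = (−$73.766 billion) / 0.521 ≈ −$141.6 billion.

−$141.6 billion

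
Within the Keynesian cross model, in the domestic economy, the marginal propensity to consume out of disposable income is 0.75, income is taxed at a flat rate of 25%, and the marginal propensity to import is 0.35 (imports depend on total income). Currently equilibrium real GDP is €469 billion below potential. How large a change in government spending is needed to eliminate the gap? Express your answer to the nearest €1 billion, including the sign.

+€369 billion

Spending multiplier = 1/(1 − c(1−t) + m) = 1/(1 − 0.75×0.75 + 0.35) = 1/0.7875 ≈ 1.27.
Need ΔY = +€469 billion, so ΔG = ΔY/k = (+€469 billion) × 0.7875 ≈ +€369 billion.
The government should increase government spending by €369 billion.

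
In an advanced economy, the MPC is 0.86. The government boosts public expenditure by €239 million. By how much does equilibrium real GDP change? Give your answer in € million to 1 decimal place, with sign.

+€1,707.1 million

Government-spending multiplier = 1/(1 − MPC) = 1/(1 − 0.86) = 1/0.14 ≈ 7.143.
ΔY = k × ΔG = (+€239 million) / 0.14 ≈ +€1,707.1 million.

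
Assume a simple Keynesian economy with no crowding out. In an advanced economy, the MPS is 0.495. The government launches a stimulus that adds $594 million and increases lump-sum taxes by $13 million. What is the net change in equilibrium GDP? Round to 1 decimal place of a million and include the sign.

+$1,186.7 million

MPC = 1 − MPS = 1 − 0.495 = 0.505.
Expenditure multiplier = 1/(1 − MPC) = 1/(1 − 0.505) = 1/0.495 ≈ 2.02.
ΔG contributes k·ΔG = (+$594 million) / 0.495 = +$1,200 million.
ΔT of +$13 million changes first-round spending by −c·ΔT = −$6.565 million, contributing k·(−c·ΔT) = (−$6.565 million) / 0.495 ≈ −$13.3 million.
Net ΔY = k(ΔG − c·ΔT) = (+$587.435 million) / 0.495 ≈ +$1,186.7 million.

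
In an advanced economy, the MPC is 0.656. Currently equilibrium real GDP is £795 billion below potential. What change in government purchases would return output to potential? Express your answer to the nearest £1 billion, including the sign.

+£273 billion

Spending multiplier = 1/(1 − MPC) = 1/(1 − 0.656) = 1/0.344 ≈ 2.907.
Need ΔY = +£795 billion, so ΔG = ΔY/k = (+£795 billion) × 0.344 ≈ +£273 billion.
The government should increase government purchases by £273 billion.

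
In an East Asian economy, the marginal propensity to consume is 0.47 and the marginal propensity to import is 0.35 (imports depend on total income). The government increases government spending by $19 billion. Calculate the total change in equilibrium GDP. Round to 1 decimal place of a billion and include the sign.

Expenditure multiplier = 1/(1 − c + m) = 1/(1 − 0.47 + 0.35) = 1/0.88 ≈ 1.136.
ΔY = k × ΔG = (+$19 billion) / 0.88 ≈ +$21.6 billion.

+$21.6 billion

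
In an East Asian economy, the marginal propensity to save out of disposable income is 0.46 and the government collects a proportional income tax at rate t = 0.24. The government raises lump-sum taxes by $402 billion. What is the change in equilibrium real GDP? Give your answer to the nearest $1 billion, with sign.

MPC = 1 − MPS = 1 − 0.46 = 0.54.
A lump-sum tax change of +$402 billion shifts disposable income by −$402 billion; first-round consumption changes by −c × ΔT = −0.54 × (+$402 billion) = −$217.08 billion.
Expenditure multiplier = 1/(1 − c(1−t)) = 1/(1 − 0.54×0.76) = 1/0.5896 ≈ 1.696.
The tax multiplier is −c × k ≈ −0.916, so ΔY = k × (−c·ΔT) = (−$217.08 billion) / 0.5896 ≈ −$368 billion.

−$368 billion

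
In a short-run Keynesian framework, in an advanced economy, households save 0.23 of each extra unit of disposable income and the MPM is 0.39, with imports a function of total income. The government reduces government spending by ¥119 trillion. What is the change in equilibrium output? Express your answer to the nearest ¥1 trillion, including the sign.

MPC = 1 − MPS = 1 − 0.23 = 0.77.
Government-spending multiplier = 1/(1 − c + m) = 1/(1 − 0.77 + 0.39) = 1/0.62 ≈ 1.613.
ΔY = k × ΔG = (−¥119 trillion) / 0.62 ≈ −¥192 trillion.

−¥192 trillion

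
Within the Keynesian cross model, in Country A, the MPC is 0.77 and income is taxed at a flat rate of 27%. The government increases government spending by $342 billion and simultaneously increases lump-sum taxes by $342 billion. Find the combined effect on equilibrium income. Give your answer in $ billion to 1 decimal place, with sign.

Expenditure multiplier = 1/(1 − c(1−t)) = 1/(1 − 0.77×0.73) = 1/0.4379 ≈ 2.284.
ΔG contributes k·ΔG = (+$342 billion) / 0.4379 ≈ +$781 billion.
ΔT of +$342 billion changes first-round spending by −c·ΔT = −$263.34 billion, contributing k·(−c·ΔT) = (−$263.34 billion) / 0.4379 ≈ −$601.4 billion.
Net ΔY = k(ΔG − c·ΔT) = (+$78.66 billion) / 0.4379 ≈ +$179.6 billion.

+$179.6 billion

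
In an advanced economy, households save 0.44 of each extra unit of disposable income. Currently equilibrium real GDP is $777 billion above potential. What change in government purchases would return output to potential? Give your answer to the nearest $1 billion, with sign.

−$342 billion

MPC = 1 − MPS = 1 − 0.44 = 0.56.
Spending multiplier = 1/(1 − MPC) = 1/(1 − 0.56) = 1/0.44 ≈ 2.273.
Need ΔY = −$777 billion, so ΔG = ΔY/k = (−$777 billion) × 0.44 ≈ −$342 billion.
The government should cut government purchases by $342 billion.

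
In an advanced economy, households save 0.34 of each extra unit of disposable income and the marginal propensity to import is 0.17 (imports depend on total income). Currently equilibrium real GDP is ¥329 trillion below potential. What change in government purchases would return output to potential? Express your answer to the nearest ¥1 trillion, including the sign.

MPC = 1 − MPS = 1 − 0.34 = 0.66.
Spending multiplier = 1/(1 − c + m) = 1/(1 − 0.66 + 0.17) = 1/0.51 ≈ 1.961.
Need ΔY = +¥329 trillion, so ΔG = ΔY/k = (+¥329 trillion) × 0.51 ≈ +¥168 trillion.
The government should increase government purchases by ¥168 trillion.

+¥168 trillion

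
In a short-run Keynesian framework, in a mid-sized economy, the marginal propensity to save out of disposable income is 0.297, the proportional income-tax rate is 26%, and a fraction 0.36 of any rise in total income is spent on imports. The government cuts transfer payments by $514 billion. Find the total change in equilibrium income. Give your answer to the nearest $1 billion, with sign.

−$430 billion

MPC = 1 − MPS = 1 − 0.297 = 0.703.
The transfer change shifts disposable income by −$514 billion, so first-round consumption changes by c·ΔTR = 0.703 × (−$514 billion) = −$361.342 billion.
Expenditure multiplier = 1/(1 − c(1−t) + m) = 1/(1 − 0.703×0.74 + 0.36) = 1/0.83978 ≈ 1.191.
The transfer multiplier is c × k ≈ 0.837, so ΔY = k × (c·ΔTR) = (−$361.342 billion) / 0.83978 ≈ −$430 billion.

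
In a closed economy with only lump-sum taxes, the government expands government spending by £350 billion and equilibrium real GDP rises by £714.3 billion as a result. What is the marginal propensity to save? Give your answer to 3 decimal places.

0.490

Implied spending multiplier k = ΔY/ΔG = 714.3/350 ≈ 2.0409.
Since k = 1/(1 − MPC), MPC = 1 − 1/k = 1 − ΔG/ΔY = 1 − 350/714.3 ≈ 0.510.
MPS = 1 − MPC = 0.490.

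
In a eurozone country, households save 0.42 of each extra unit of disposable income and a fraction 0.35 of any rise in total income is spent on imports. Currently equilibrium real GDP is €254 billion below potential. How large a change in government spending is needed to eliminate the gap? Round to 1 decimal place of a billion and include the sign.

+€195.6 billion

MPC = 1 − MPS = 1 − 0.42 = 0.58.
Spending multiplier = 1/(1 − c + m) = 1/(1 − 0.58 + 0.35) = 1/0.77 ≈ 1.299.
Need ΔY = +€254 billion, so ΔG = ΔY/k = (+€254 billion) × 0.77 ≈ +€195.6 billion.
The government should increase government spending by €195.6 billion.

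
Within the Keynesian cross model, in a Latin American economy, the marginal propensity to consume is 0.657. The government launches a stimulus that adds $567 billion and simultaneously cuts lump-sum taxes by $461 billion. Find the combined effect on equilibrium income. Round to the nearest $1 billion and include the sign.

+$2,536 billion

Expenditure multiplier = 1/(1 − MPC) = 1/(1 − 0.657) = 1/0.343 ≈ 2.915.
ΔG contributes k·ΔG = (+$567 billion) / 0.343 ≈ +$1,653.1 billion.
ΔT of −$461 billion changes first-round spending by −c·ΔT = +$302.877 billion, contributing k·(−c·ΔT) = (+$302.877 billion) / 0.343 ≈ +$883 billion.
Net ΔY = k(ΔG − c·ΔT) = (+$869.877 billion) / 0.343 ≈ +$2,536 billion.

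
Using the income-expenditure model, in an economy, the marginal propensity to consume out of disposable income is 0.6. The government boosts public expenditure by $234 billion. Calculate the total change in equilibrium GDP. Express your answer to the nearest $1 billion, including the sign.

+$585 billion

Government-spending multiplier = 1/(1 − MPC) = 1/(1 − 0.6) = 1/0.4 = 2.5.
ΔY = k × ΔG = (+$234 billion) / 0.4 = +$585 billion.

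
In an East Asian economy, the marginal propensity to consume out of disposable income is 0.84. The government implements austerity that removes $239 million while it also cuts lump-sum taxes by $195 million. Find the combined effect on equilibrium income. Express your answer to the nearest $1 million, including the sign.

−$470 million

Expenditure multiplier = 1/(1 − MPC) = 1/(1 − 0.84) = 1/0.16 = 6.25.
ΔG contributes k·ΔG = (−$239 million) / 0.16 ≈ −$1,493.8 million.
ΔT of −$195 million changes first-round spending by −c·ΔT = +$163.8 million, contributing k·(−c·ΔT) = (+$163.8 million) / 0.16 ≈ +$1,023.8 million.
Net ΔY = k(ΔG − c·ΔT) = (−$75.2 million) / 0.16 = −$470 million.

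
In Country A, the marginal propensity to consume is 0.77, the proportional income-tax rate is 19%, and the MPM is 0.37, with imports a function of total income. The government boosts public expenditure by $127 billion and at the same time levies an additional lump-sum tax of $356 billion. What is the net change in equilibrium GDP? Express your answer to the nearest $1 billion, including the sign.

−$197 billion

Expenditure multiplier = 1/(1 − c(1−t) + m) = 1/(1 − 0.77×0.81 + 0.37) = 1/0.7463 ≈ 1.34.
ΔG contributes k·ΔG = (+$127 billion) / 0.7463 ≈ +$170.2 billion.
ΔT of +$356 billion changes first-round spending by −c·ΔT = −$274.12 billion, contributing k·(−c·ΔT) = (−$274.12 billion) / 0.7463 ≈ −$367.3 billion.
Net ΔY = k(ΔG − c·ΔT) = (−$147.12 billion) / 0.7463 ≈ −$197 billion.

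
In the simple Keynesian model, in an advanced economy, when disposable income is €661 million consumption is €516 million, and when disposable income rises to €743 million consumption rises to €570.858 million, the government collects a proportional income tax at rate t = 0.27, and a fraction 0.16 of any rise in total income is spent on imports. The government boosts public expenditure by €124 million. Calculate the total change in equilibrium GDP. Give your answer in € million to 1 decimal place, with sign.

MPC = ΔC/ΔYd = (570.858 − 516)/(743 − 661) = 54.858/82 = 0.669.
Spending multiplier = 1/(1 − c(1−t) + m) = 1/(1 − 0.669×0.73 + 0.16) = 1/0.67163 ≈ 1.489.
ΔY = k × ΔG = (+€124 million) / 0.67163 ≈ +€184.6 million.

+€184.6 million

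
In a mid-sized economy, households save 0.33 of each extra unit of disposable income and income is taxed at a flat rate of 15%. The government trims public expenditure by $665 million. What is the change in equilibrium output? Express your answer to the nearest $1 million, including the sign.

MPC = 1 − MPS = 1 − 0.33 = 0.67.
Expenditure multiplier = 1/(1 − c(1−t)) = 1/(1 − 0.67×0.85) = 1/0.4305 ≈ 2.323.
ΔY = k × ΔG = (−$665 million) / 0.4305 ≈ −$1,545 million.

−$1,545 million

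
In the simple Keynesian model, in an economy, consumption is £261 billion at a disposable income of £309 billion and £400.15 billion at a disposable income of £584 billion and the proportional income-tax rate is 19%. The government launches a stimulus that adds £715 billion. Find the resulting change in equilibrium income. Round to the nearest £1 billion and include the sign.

+£1,212 billion

MPC = ΔC/ΔYd = (400.15 − 261)/(584 − 309) = 139.15/275 = 0.506.
Government-spending multiplier = 1/(1 − c(1−t)) = 1/(1 − 0.506×0.81) = 1/0.59014 ≈ 1.695.
ΔY = k × ΔG = (+£715 billion) / 0.59014 ≈ +£1,212 billion.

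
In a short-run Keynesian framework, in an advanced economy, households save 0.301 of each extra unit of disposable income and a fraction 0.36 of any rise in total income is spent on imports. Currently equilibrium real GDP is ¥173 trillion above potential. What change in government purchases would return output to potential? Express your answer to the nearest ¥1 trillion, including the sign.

−¥114 trillion

MPC = 1 − MPS = 1 − 0.301 = 0.699.
Spending multiplier = 1/(1 − c + m) = 1/(1 − 0.699 + 0.36) = 1/0.661 ≈ 1.513.
Need ΔY = −¥173 trillion, so ΔG = ΔY/k = (−¥173 trillion) × 0.661 ≈ −¥114 trillion.
The government should cut government purchases by ¥114 trillion.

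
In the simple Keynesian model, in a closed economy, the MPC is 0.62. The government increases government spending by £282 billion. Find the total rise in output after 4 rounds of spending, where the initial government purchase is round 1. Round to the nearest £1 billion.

£632 billion

Round 1 adds ΔG = £282 billion; each later round is MPC = 0.62 times the previous.
After 4 rounds: 282 + 174.84 + 108.4008 + 67.208496 = ΔG·(1 − c^4)/(1 − c) = 282 × (1 − 0.14776336)/0.38 ≈ £632 billion.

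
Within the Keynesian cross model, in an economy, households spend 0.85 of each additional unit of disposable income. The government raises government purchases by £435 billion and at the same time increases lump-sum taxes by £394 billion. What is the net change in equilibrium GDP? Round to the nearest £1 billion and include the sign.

Expenditure multiplier = 1/(1 − MPC) = 1/(1 − 0.85) = 1/0.15 ≈ 6.667.
ΔG contributes k·ΔG = (+£435 billion) / 0.15 = +£2,900 billion.
ΔT of +£394 billion changes first-round spending by −c·ΔT = −£334.9 billion, contributing k·(−c·ΔT) = (−£334.9 billion) / 0.15 ≈ −£2,232.7 billion.
Net ΔY = k(ΔG − c·ΔT) = (+£100.1 billion) / 0.15 ≈ +£667 billion.

+£667 billion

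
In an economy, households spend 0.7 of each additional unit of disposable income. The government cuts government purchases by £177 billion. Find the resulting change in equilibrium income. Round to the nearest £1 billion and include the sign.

−£590 billion

Government-spending multiplier = 1/(1 − MPC) = 1/(1 − 0.7) = 1/0.3 ≈ 3.333.
ΔY = k × ΔG = (−£177 billion) / 0.3 = −£590 billion.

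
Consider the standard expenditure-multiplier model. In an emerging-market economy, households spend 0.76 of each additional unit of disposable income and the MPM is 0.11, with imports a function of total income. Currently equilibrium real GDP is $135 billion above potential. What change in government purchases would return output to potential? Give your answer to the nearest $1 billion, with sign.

Spending multiplier = 1/(1 − c + m) = 1/(1 − 0.76 + 0.11) = 1/0.35 ≈ 2.857.
Need ΔY = −$135 billion, so ΔG = ΔY/k = (−$135 billion) × 0.35 ≈ −$47 billion.
The government should cut government purchases by $47 billion.

−$47 billion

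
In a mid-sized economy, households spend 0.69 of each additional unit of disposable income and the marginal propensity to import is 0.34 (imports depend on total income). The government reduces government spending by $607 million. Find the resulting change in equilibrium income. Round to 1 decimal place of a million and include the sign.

−$933.8 million

Spending multiplier = 1/(1 − c + m) = 1/(1 − 0.69 + 0.34) = 1/0.65 ≈ 1.538.
ΔY = k × ΔG = (−$607 million) / 0.65 ≈ −$933.8 million.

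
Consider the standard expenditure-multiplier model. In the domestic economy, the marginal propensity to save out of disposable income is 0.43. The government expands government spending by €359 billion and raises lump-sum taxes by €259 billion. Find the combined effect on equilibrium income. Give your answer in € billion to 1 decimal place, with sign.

MPC = 1 − MPS = 1 − 0.43 = 0.57.
Expenditure multiplier = 1/(1 − MPC) = 1/(1 − 0.57) = 1/0.43 ≈ 2.326.
ΔG contributes k·ΔG = (+€359 billion) / 0.43 ≈ +€834.9 billion.
ΔT of +€259 billion changes first-round spending by −c·ΔT = −€147.63 billion, contributing k·(−c·ΔT) = (−€147.63 billion) / 0.43 ≈ −€343.3 billion.
Net ΔY = k(ΔG − c·ΔT) = (+€211.37 billion) / 0.43 ≈ +€491.6 billion.

+€491.6 billion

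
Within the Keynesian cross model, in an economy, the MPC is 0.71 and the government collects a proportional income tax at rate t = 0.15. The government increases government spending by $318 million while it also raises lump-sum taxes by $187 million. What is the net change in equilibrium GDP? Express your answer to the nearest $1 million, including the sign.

+$467 million

Expenditure multiplier = 1/(1 − c(1−t)) = 1/(1 − 0.71×0.85) = 1/0.3965 ≈ 2.522.
ΔG contributes k·ΔG = (+$318 million) / 0.3965 ≈ +$802 million.
ΔT of +$187 million changes first-round spending by −c·ΔT = −$132.77 million, contributing k·(−c·ΔT) = (−$132.77 million) / 0.3965 ≈ −$334.9 million.
Net ΔY = k(ΔG − c·ΔT) = (+$185.23 million) / 0.3965 ≈ +$467 million.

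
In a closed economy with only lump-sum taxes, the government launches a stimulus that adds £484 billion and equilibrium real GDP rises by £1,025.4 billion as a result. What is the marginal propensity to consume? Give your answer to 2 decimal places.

Implied spending multiplier k = ΔY/ΔG = 1,025.4/484 ≈ 2.1186.
Since k = 1/(1 − MPC), MPC = 1 − 1/k = 1 − ΔG/ΔY = 1 − 484/1,025.4 ≈ 0.53.

0.53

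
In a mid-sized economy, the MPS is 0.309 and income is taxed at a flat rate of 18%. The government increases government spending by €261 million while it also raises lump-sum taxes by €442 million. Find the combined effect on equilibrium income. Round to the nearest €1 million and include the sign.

MPC = 1 − MPS = 1 − 0.309 = 0.691.
Expenditure multiplier = 1/(1 − c(1−t)) = 1/(1 − 0.691×0.82) = 1/0.43338 ≈ 2.307.
ΔG contributes k·ΔG = (+€261 million) / 0.43338 ≈ +€602.2 million.
ΔT of +€442 million changes first-round spending by −c·ΔT = −€305.422 million, contributing k·(−c·ΔT) = (−€305.422 million) / 0.43338 ≈ −€704.7 million.
Net ΔY = k(ΔG − c·ΔT) = (−€44.422 million) / 0.43338 ≈ −€103 million.

−€103 million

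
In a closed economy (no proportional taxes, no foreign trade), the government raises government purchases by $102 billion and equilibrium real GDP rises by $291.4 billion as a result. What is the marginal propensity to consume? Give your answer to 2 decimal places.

Implied spending multiplier k = ΔY/ΔG = 291.4/102 ≈ 2.8569.
Since k = 1/(1 − MPC), MPC = 1 − 1/k = 1 − ΔG/ΔY = 1 − 102/291.4 ≈ 0.65.

0.65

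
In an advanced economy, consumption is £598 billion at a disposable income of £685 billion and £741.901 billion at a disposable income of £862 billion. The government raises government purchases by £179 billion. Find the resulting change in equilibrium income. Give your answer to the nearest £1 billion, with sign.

MPC = ΔC/ΔYd = (741.901 − 598)/(862 − 685) = 143.901/177 = 0.813.
Spending multiplier = 1/(1 − MPC) = 1/(1 − 0.813) = 1/0.187 ≈ 5.348.
ΔY = k × ΔG = (+£179 billion) / 0.187 ≈ +£957 billion.

+£957 billion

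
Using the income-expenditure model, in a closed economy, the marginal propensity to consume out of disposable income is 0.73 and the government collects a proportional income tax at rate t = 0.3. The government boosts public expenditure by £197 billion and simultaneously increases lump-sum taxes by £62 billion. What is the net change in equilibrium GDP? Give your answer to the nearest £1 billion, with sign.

Expenditure multiplier = 1/(1 − c(1−t)) = 1/(1 − 0.73×0.7) = 1/0.489 ≈ 2.045.
ΔG contributes k·ΔG = (+£197 billion) / 0.489 ≈ +£402.9 billion.
ΔT of +£62 billion changes first-round spending by −c·ΔT = −£45.26 billion, contributing k·(−c·ΔT) = (−£45.26 billion) / 0.489 ≈ −£92.6 billion.
Net ΔY = k(ΔG − c·ΔT) = (+£151.74 billion) / 0.489 ≈ +£310 billion.

+£310 billion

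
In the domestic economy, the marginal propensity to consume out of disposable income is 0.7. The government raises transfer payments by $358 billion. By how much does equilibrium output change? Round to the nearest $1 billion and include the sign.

+$835 billion

The transfer change shifts disposable income by +$358 billion, so first-round consumption changes by c·ΔTR = 0.7 × (+$358 billion) = +$250.6 billion.
Expenditure multiplier = 1/(1 − MPC) = 1/(1 − 0.7) = 1/0.3 ≈ 3.333.
The transfer multiplier is c × k ≈ 2.333, so ΔY = k × (c·ΔTR) = (+$250.6 billion) / 0.3 ≈ +$835 billion.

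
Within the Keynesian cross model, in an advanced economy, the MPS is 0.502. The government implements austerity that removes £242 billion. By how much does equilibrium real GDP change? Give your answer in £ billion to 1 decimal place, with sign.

−£482.1 billion

MPC = 1 − MPS = 1 − 0.502 = 0.498.
Spending multiplier = 1/(1 − MPC) = 1/(1 − 0.498) = 1/0.502 ≈ 1.992.
ΔY = k × ΔG = (−£242 billion) / 0.502 ≈ −£482.1 billion.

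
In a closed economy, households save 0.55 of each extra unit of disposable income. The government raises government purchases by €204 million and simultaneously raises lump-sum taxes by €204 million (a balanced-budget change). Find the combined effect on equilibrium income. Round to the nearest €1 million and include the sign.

+€204 million

MPC = 1 − MPS = 1 − 0.55 = 0.45.
Expenditure multiplier = 1/(1 − MPC) = 1/(1 − 0.45) = 1/0.55 ≈ 1.818.
ΔG contributes k·ΔG = (+€204 million) / 0.55 ≈ +€370.9 million.
ΔT of +€204 million changes first-round spending by −c·ΔT = −€91.8 million, contributing k·(−c·ΔT) = (−€91.8 million) / 0.55 ≈ −€166.9 million.
With ΔG = ΔT and no other leakages, the balanced-budget multiplier is 1, so ΔY = ΔG = +€204 million.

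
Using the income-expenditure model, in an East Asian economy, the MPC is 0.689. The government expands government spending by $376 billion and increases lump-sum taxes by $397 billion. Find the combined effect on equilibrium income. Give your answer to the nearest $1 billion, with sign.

+$329 billion

Expenditure multiplier = 1/(1 − MPC) = 1/(1 − 0.689) = 1/0.311 ≈ 3.215.
ΔG contributes k·ΔG = (+$376 billion) / 0.311 ≈ +$1,209 billion.
ΔT of +$397 billion changes first-round spending by −c·ΔT = −$273.533 billion, contributing k·(−c·ΔT) = (−$273.533 billion) / 0.311 ≈ −$879.5 billion.
Net ΔY = k(ΔG − c·ΔT) = (+$102.467 billion) / 0.311 ≈ +$329 billion.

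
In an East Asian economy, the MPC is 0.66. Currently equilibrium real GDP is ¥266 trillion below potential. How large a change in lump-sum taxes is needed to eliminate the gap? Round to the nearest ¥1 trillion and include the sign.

Spending multiplier = 1/(1 − MPC) = 1/(1 − 0.66) = 1/0.34 ≈ 2.941.
Tax multiplier = −c·k = −0.66/0.34 ≈ −1.941. Need ΔY = +¥266 trillion, so ΔT = ΔY/(−c·k) = −(+¥266 trillion) × 0.34 / 0.66 ≈ −¥137 trillion.
The government should cut lump-sum taxes by ¥137 trillion.

−¥137 trillion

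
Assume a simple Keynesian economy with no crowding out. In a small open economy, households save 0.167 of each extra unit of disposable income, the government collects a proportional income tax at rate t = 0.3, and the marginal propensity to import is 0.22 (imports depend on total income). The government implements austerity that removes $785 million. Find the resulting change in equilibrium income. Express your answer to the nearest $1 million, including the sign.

−$1,233 million

MPC = 1 − MPS = 1 − 0.167 = 0.833.
Government-spending multiplier = 1/(1 − c(1−t) + m) = 1/(1 − 0.833×0.7 + 0.22) = 1/0.6369 ≈ 1.57.
ΔY = k × ΔG = (−$785 million) / 0.6369 ≈ −$1,233 million.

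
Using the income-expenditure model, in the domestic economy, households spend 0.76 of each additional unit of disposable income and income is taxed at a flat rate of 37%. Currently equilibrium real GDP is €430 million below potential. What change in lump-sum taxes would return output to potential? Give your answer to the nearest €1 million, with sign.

Spending multiplier = 1/(1 − c(1−t)) = 1/(1 − 0.76×0.63) = 1/0.5212 ≈ 1.919.
Tax multiplier = −c·k = −0.76/0.5212 ≈ −1.458. Need ΔY = +€430 million, so ΔT = ΔY/(−c·k) = −(+€430 million) × 0.5212 / 0.76 ≈ −€295 million.
The government should cut lump-sum taxes by €295 million.

−€295 million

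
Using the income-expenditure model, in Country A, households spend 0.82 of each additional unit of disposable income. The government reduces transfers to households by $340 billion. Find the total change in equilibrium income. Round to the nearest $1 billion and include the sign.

−$1,549 billion

The transfer change shifts disposable income by −$340 billion, so first-round consumption changes by c·ΔTR = 0.82 × (−$340 billion) = −$278.8 billion.
Expenditure multiplier = 1/(1 − MPC) = 1/(1 − 0.82) = 1/0.18 ≈ 5.556.
The transfer multiplier is c × k ≈ 4.556, so ΔY = k × (c·ΔTR) = (−$278.8 billion) / 0.18 ≈ −$1,549 billion.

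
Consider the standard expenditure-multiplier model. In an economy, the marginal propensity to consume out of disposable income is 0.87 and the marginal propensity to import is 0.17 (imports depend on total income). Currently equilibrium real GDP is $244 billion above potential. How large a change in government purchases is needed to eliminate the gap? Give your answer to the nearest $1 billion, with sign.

Spending multiplier = 1/(1 − c + m) = 1/(1 − 0.87 + 0.17) = 1/0.3 ≈ 3.333.
Need ΔY = −$244 billion, so ΔG = ΔY/k = (−$244 billion) × 0.3 ≈ −$73 billion.
The government should cut government purchases by $73 billion.

−$73 billion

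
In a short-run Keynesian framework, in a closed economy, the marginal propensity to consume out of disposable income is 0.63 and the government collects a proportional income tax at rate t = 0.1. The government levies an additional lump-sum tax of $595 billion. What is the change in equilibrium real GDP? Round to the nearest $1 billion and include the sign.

A lump-sum tax change of +$595 billion shifts disposable income by −$595 billion; first-round consumption changes by −c × ΔT = −0.63 × (+$595 billion) = −$374.85 billion.
Expenditure multiplier = 1/(1 − c(1−t)) = 1/(1 − 0.63×0.9) = 1/0.433 ≈ 2.309.
The tax multiplier is −c × k ≈ −1.455, so ΔY = k × (−c·ΔT) = (−$374.85 billion) / 0.433 ≈ −$866 billion.

−$866 billion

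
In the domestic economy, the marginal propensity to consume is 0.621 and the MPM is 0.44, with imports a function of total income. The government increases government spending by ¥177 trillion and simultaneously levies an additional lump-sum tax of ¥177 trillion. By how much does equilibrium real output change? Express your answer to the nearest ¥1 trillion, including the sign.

Expenditure multiplier = 1/(1 − c + m) = 1/(1 − 0.621 + 0.44) = 1/0.819 ≈ 1.221.
ΔG contributes k·ΔG = (+¥177 trillion) / 0.819 ≈ +¥216.1 trillion.
ΔT of +¥177 trillion changes first-round spending by −c·ΔT = −¥109.917 trillion, contributing k·(−c·ΔT) = (−¥109.917 trillion) / 0.819 ≈ −¥134.2 trillion.
Net ΔY = k(ΔG − c·ΔT) = (+¥67.083 trillion) / 0.819 ≈ +¥82 trillion.

+¥82 trillion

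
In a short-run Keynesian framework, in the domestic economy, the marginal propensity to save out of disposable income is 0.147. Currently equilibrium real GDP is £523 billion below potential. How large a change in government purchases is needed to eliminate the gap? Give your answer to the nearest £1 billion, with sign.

MPC = 1 − MPS = 1 − 0.147 = 0.853.
Spending multiplier = 1/(1 − MPC) = 1/(1 − 0.853) = 1/0.147 ≈ 6.803.
Need ΔY = +£523 billion, so ΔG = ΔY/k = (+£523 billion) × 0.147 ≈ +£77 billion.
The government should increase government purchases by £77 billion.

+£77 billion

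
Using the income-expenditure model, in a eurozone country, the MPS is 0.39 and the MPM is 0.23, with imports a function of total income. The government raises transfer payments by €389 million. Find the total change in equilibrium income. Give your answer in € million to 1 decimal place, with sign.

+€382.7 million

MPC = 1 − MPS = 1 − 0.39 = 0.61.
The transfer change shifts disposable income by +€389 million, so first-round consumption changes by c·ΔTR = 0.61 × (+€389 million) = +€237.29 million.
Expenditure multiplier = 1/(1 − c + m) = 1/(1 − 0.61 + 0.23) = 1/0.62 ≈ 1.613.
The transfer multiplier is c × k ≈ 0.984, so ΔY = k × (c·ΔTR) = (+€237.29 million) / 0.62 ≈ +€382.7 million.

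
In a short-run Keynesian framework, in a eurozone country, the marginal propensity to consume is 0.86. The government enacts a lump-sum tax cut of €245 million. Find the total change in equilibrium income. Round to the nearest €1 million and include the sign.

+€1,505 million

A lump-sum tax change of −€245 million shifts disposable income by +€245 million; first-round consumption changes by −c × ΔT = −0.86 × (−€245 million) = +€210.7 million.
Expenditure multiplier = 1/(1 − MPC) = 1/(1 − 0.86) = 1/0.14 ≈ 7.143.
The tax multiplier is −c × k ≈ −6.143, so ΔY = k × (−c·ΔT) = (+€210.7 million) / 0.14 = +€1,505 million.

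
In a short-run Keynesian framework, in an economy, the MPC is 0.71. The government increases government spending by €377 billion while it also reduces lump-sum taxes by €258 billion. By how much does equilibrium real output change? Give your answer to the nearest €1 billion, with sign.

+€1,932 billion

Expenditure multiplier = 1/(1 − MPC) = 1/(1 − 0.71) = 1/0.29 ≈ 3.448.
ΔG contributes k·ΔG = (+€377 billion) / 0.29 = +€1,300 billion.
ΔT of −€258 billion changes first-round spending by −c·ΔT = +€183.18 billion, contributing k·(−c·ΔT) = (+€183.18 billion) / 0.29 ≈ +€631.7 billion.
Net ΔY = k(ΔG − c·ΔT) = (+€560.18 billion) / 0.29 ≈ +€1,932 billion.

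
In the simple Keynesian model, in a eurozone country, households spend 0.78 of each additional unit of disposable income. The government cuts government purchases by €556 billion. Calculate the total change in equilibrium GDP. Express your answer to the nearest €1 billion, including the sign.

−€2,527 billion

Government-spending multiplier = 1/(1 − MPC) = 1/(1 − 0.78) = 1/0.22 ≈ 4.545.
ΔY = k × ΔG = (−€556 billion) / 0.22 ≈ −€2,527 billion.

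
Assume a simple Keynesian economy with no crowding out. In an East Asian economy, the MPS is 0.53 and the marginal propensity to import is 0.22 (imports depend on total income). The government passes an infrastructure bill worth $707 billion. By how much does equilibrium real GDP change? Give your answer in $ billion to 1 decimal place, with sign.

+$942.7 billion

MPC = 1 − MPS = 1 − 0.53 = 0.47.
Expenditure multiplier = 1/(1 − c + m) = 1/(1 − 0.47 + 0.22) = 1/0.75 ≈ 1.333.
ΔY = k × ΔG = (+$707 billion) / 0.75 ≈ +$942.7 billion.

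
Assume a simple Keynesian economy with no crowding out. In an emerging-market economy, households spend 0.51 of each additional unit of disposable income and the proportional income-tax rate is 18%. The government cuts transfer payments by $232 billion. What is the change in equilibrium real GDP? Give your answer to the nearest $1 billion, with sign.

−$203 billion

The transfer change shifts disposable income by −$232 billion, so first-round consumption changes by c·ΔTR = 0.51 × (−$232 billion) = −$118.32 billion.
Expenditure multiplier = 1/(1 − c(1−t)) = 1/(1 − 0.51×0.82) = 1/0.5818 ≈ 1.719.
The transfer multiplier is c × k ≈ 0.877, so ΔY = k × (c·ΔTR) = (−$118.32 billion) / 0.5818 ≈ −$203 billion.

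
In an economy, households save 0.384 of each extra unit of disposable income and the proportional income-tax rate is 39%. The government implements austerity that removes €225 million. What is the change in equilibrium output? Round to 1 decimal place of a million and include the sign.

MPC = 1 − MPS = 1 − 0.384 = 0.616.
Government-spending multiplier = 1/(1 − c(1−t)) = 1/(1 − 0.616×0.61) = 1/0.62424 ≈ 1.602.
ΔY = k × ΔG = (−€225 million) / 0.62424 ≈ −€360.4 million.

−€360.4 million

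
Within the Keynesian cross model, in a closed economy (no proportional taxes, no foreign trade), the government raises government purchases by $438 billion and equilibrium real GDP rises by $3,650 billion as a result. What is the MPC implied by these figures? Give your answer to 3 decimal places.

0.880

Implied spending multiplier k = ΔY/ΔG = 3,650/438 ≈ 8.3333.
Since k = 1/(1 − MPC), MPC = 1 − 1/k = 1 − ΔG/ΔY = 1 − 438/3,650 = 0.880.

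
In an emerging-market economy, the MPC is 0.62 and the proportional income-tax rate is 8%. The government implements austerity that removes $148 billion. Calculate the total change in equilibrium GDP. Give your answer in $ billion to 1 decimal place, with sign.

−$344.5 billion

Government-spending multiplier = 1/(1 − c(1−t)) = 1/(1 − 0.62×0.92) = 1/0.4296 ≈ 2.328.
ΔY = k × ΔG = (−$148 billion) / 0.4296 ≈ −$344.5 billion.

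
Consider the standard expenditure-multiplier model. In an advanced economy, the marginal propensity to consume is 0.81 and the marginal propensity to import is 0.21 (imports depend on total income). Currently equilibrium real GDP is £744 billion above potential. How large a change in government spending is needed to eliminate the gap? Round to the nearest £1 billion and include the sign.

−£298 billion

Spending multiplier = 1/(1 − c + m) = 1/(1 − 0.81 + 0.21) = 1/0.4 = 2.5.
Need ΔY = −£744 billion, so ΔG = ΔY/k = (−£744 billion) × 0.4 ≈ −£298 billion.
The government should cut government spending by £298 billion.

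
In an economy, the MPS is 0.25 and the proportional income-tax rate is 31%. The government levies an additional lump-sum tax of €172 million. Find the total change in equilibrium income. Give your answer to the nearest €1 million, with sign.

MPC = 1 − MPS = 1 − 0.25 = 0.75.
A lump-sum tax change of +€172 million shifts disposable income by −€172 million; first-round consumption changes by −c × ΔT = −0.75 × (+€172 million) = −€129 million.
Expenditure multiplier = 1/(1 − c(1−t)) = 1/(1 − 0.75×0.69) = 1/0.4825 ≈ 2.073.
The tax multiplier is −c × k ≈ −1.554, so ΔY = k × (−c·ΔT) = (−€129 million) / 0.4825 ≈ −€267 million.

−€267 million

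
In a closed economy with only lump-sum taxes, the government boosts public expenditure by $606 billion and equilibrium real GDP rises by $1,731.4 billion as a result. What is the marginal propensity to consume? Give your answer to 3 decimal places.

Implied spending multiplier k = ΔY/ΔG = 1,731.4/606 ≈ 2.8571.
Since k = 1/(1 − MPC), MPC = 1 − 1/k = 1 − ΔG/ΔY = 1 − 606/1,731.4 ≈ 0.650.

0.650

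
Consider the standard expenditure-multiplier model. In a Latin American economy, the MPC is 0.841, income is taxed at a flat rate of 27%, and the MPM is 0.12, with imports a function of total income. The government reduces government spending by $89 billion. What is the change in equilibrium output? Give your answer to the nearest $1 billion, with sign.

Government-spending multiplier = 1/(1 − c(1−t) + m) = 1/(1 − 0.841×0.73 + 0.12) = 1/0.50607 ≈ 1.976.
ΔY = k × ΔG = (−$89 billion) / 0.50607 ≈ −$176 billion.

−$176 billion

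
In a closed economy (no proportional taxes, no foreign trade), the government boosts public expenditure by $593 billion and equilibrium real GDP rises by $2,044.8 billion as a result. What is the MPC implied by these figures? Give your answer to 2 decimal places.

Implied spending multiplier k = ΔY/ΔG = 2,044.8/593 ≈ 3.4482.
Since k = 1/(1 − MPC), MPC = 1 − 1/k = 1 − ΔG/ΔY = 1 − 593/2,044.8 ≈ 0.71.

0.71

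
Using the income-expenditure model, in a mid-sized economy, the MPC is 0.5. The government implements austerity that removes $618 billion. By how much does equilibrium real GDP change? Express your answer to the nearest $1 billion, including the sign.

−$1,236 billion

Spending multiplier = 1/(1 − MPC) = 1/(1 − 0.5) = 1/0.5 = 2.
ΔY = k × ΔG = (−$618 billion) / 0.5 = −$1,236 billion.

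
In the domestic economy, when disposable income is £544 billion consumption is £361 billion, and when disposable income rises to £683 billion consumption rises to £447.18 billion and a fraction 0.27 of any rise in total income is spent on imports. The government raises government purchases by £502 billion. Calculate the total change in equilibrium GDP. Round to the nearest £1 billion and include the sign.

+£772 billion

MPC = ΔC/ΔYd = (447.18 − 361)/(683 − 544) = 86.18/139 = 0.62.
Expenditure multiplier = 1/(1 − c + m) = 1/(1 − 0.62 + 0.27) = 1/0.65 ≈ 1.538.
ΔY = k × ΔG = (+£502 billion) / 0.65 ≈ +£772 billion.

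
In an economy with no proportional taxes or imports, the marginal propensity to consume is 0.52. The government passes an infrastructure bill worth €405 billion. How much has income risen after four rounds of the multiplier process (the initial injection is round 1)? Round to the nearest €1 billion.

€782 billion

Round 1 adds ΔG = €405 billion; each later round is MPC = 0.52 times the previous.
After 4 rounds: 405 + 210.6 + 109.512 + 56.94624 = ΔG·(1 − c^4)/(1 − c) = 405 × (1 − 0.07311616)/0.48 ≈ €782 billion.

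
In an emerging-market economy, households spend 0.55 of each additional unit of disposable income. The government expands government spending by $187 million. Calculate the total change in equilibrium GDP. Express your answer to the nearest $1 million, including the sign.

+$416 million

Expenditure multiplier = 1/(1 − MPC) = 1/(1 − 0.55) = 1/0.45 ≈ 2.222.
ΔY = k × ΔG = (+$187 million) / 0.45 ≈ +$416 million.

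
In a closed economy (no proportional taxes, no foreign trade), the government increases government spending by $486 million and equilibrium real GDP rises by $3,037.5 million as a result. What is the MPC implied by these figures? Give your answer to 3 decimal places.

Implied spending multiplier k = ΔY/ΔG = 3,037.5/486 = 6.25.
Since k = 1/(1 − MPC), MPC = 1 − 1/k = 1 − ΔG/ΔY = 1 − 486/3,037.5 = 0.840.

0.840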